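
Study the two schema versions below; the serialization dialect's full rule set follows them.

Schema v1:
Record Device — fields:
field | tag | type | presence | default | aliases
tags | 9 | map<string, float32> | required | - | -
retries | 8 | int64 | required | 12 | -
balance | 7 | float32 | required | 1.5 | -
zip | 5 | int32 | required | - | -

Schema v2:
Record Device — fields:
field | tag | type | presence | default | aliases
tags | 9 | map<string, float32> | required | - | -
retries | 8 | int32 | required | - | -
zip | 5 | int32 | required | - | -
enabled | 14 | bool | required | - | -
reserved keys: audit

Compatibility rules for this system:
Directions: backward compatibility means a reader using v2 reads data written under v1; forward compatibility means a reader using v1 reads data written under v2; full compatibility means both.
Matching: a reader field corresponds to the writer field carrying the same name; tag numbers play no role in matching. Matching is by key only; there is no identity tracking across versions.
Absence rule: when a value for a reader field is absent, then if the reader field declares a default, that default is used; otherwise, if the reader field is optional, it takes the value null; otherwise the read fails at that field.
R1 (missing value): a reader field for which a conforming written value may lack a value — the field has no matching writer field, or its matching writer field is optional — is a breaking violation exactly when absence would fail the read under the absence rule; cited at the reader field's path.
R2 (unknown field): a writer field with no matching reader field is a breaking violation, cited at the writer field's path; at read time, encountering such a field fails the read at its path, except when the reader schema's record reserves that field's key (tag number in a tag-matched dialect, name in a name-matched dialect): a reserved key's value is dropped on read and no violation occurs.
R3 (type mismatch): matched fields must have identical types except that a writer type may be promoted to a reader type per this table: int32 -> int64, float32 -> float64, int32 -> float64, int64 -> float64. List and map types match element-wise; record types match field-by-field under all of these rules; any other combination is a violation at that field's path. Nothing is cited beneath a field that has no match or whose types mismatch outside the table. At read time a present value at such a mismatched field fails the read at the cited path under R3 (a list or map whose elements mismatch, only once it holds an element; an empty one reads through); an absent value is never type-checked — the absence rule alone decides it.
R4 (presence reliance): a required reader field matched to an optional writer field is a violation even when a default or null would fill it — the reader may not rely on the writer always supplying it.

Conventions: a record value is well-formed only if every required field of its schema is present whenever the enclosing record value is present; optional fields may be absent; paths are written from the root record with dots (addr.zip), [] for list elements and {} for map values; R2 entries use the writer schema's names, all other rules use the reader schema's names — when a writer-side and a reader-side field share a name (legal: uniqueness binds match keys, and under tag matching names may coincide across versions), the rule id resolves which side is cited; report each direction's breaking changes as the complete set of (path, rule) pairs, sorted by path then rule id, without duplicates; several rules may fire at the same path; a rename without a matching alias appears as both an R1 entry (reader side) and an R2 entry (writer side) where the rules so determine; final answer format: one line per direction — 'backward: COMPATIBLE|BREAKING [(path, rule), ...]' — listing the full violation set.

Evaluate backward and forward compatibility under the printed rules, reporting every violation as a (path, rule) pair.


backward: BREAKING [(balance, R2), (enabled, R1), (retries, R3)]; forward: BREAKING [(enabled, R2)]

the writer's type comes first in each Device pair
backward pass over Device, reader schema v2, writer schema v1:
  writer required, map<string, float32> -> map<string, float32>: reader tags maps from writer tags
  writer required, int64 -> int32: reader retries maps from writer retries
  writer required, int32 -> int32: reader zip maps from writer zip
  no writer field matches reader enabled
  writer field balance has no reader counterpart
  violation R2 at balance
  violation R1 at enabled
  violation R3 at retries
  => backward: BREAKING (3)
forward pass over Device, reader schema v1, writer schema v2:
  writer required, map<string, float32> -> map<string, float32>: reader tags maps from writer tags
  writer required, int32 -> int64: reader retries maps from writer retries
  no writer field matches reader balance
  writer required, int32 -> int32: reader zip maps from writer zip
  writer field enabled has no reader counterpart
  violation R2 at enabled
  => forward: BREAKING (1)


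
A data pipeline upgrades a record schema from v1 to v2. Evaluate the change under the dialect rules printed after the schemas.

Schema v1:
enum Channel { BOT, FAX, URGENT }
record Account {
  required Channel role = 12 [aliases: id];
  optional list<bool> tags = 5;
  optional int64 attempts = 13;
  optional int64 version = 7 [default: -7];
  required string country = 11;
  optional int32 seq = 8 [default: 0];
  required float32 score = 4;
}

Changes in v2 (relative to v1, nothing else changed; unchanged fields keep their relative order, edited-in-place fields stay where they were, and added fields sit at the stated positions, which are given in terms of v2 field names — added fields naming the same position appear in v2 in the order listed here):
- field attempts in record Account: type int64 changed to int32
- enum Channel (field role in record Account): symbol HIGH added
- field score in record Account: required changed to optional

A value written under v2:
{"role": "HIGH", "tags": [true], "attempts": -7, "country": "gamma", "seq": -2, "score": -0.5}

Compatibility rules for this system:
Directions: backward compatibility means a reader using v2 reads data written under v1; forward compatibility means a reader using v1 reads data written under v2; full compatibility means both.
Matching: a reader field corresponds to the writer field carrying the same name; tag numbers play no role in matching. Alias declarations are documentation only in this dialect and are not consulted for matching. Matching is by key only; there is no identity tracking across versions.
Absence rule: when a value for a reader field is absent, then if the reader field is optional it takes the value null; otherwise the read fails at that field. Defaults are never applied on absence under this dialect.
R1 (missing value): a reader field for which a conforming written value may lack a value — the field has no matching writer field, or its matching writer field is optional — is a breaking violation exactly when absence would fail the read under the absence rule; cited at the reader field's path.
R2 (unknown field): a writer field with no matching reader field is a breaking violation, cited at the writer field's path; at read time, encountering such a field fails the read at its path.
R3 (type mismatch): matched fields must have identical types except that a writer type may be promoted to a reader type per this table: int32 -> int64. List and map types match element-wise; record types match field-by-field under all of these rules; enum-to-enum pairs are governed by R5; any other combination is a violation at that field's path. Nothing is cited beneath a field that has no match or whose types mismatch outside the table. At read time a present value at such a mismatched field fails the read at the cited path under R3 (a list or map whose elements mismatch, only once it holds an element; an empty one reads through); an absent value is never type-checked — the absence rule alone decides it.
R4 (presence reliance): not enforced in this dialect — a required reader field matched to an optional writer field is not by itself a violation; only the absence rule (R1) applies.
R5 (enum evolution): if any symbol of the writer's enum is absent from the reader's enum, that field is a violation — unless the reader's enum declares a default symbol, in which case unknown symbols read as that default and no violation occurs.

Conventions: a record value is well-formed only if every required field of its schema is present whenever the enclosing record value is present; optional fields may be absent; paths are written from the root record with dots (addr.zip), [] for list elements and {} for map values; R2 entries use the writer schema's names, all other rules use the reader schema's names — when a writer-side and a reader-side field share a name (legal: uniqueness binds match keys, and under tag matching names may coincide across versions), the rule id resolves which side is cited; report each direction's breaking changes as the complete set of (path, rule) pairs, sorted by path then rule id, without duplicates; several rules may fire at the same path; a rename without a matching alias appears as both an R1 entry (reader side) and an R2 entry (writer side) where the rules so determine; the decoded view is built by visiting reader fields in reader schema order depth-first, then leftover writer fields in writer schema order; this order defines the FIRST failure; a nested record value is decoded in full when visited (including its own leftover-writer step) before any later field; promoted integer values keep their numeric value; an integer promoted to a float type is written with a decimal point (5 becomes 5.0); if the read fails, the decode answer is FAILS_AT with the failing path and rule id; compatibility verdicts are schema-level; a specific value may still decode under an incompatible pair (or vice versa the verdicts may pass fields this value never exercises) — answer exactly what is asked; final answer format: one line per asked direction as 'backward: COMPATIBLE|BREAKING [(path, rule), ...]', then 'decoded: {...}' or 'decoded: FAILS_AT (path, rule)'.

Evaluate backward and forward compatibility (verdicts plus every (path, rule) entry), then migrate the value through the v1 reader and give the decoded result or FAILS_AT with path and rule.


in Account below, arrows point writer -> reader
backward for Account (reader v2, writer v1):
  Channel -> Channel, writer required: role aligns to role
  list<bool> -> list<bool>, writer optional: tags aligns to tags
  int64 -> int32, writer optional: attempts aligns to attempts
  int64 -> int64, writer optional: version aligns to version
  string -> string, writer required: country aligns to country
  int32 -> int32, writer optional: seq aligns to seq
  float32 -> float32, writer required: score aligns to score
  breaking: (attempts, R3)
  backward on Account therefore BREAKING (1)
forward for Account (reader v1, writer v2):
  Channel -> Channel, writer required: role aligns to role
  list<bool> -> list<bool>, writer optional: tags aligns to tags
  int32 -> int64, writer optional: attempts aligns to attempts
  int64 -> int64, writer optional: version aligns to version
  string -> string, writer required: country aligns to country
  int32 -> int32, writer optional: seq aligns to seq
  float32 -> float32, writer optional: score aligns to score
  breaking: (role, R5)
  breaking: (score, R1)
  forward on Account therefore BREAKING (2)
decode (reader v1):
  read fails at role under R5
  => FAILS_AT (role, R5)

backward: BREAKING [(attempts, R3)]; forward: BREAKING [(role, R5), (score, R1)]; decoded: FAILS_AT (role, R5)


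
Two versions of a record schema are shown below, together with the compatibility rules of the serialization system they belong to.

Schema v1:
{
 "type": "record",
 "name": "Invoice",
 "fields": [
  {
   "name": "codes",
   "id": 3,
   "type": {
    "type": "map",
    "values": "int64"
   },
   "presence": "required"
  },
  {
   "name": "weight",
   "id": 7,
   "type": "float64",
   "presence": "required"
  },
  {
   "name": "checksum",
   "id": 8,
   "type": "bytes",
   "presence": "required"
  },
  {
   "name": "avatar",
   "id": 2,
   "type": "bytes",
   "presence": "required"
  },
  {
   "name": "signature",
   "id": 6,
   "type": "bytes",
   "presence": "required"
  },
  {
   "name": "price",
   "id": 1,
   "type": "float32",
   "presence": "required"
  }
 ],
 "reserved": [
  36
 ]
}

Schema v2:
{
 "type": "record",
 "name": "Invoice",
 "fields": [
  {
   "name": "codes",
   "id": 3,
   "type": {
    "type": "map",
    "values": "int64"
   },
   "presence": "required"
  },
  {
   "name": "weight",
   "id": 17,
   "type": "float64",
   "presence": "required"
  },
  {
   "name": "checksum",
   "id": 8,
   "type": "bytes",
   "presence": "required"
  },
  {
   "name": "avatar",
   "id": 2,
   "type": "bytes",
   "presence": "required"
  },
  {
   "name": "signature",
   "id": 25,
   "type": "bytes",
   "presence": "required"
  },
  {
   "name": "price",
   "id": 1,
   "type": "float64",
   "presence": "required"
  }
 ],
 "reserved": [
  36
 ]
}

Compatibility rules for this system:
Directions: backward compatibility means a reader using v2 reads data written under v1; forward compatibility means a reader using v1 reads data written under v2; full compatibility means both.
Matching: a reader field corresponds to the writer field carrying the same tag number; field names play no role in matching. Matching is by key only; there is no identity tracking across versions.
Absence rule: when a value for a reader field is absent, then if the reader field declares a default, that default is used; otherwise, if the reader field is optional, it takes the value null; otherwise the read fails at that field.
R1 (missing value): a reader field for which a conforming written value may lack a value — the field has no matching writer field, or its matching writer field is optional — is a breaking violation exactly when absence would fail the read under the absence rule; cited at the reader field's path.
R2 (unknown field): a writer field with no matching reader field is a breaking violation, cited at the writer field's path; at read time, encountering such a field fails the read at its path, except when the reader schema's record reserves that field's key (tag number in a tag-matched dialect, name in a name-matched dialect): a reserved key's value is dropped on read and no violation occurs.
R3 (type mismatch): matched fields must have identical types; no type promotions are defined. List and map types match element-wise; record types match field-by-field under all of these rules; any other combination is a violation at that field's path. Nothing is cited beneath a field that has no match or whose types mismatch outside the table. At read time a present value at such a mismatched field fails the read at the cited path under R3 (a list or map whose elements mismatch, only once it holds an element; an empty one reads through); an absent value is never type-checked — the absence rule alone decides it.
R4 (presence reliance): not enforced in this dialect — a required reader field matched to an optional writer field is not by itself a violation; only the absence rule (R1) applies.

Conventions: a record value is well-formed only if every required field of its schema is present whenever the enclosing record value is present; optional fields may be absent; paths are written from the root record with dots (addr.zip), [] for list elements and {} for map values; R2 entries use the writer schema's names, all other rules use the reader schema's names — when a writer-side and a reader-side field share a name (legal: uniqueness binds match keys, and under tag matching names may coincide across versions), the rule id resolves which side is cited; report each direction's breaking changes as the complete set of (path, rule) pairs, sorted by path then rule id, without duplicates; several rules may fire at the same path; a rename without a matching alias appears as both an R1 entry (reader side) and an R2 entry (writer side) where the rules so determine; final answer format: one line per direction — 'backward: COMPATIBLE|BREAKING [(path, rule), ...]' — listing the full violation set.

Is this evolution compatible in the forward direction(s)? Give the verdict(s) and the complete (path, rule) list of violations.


the writer's type comes first in each Invoice pair
forward analysis of Invoice with v1 as reader and v2 as writer:
  writer required, map<string, int64> -> map<string, int64>: reader codes maps from writer codes
  weight has no writer counterpart
  writer required, bytes -> bytes: reader checksum maps from writer checksum
  writer required, bytes -> bytes: reader avatar maps from writer avatar
  signature has no writer counterpart
  writer required, float64 -> float32: reader price maps from writer price
  weight (writer side), unknown to reader
  signature (writer side), unknown to reader
  violation R3 at price
  violation R1 at signature
  violation R2 at signature
  violation R1 at weight
  violation R2 at weight
  => forward verdict for Invoice: BREAKING, 5 violation(s)

forward: BREAKING [(price, R3), (signature, R1), (signature, R2), (weight, R1), (weight, R2)]


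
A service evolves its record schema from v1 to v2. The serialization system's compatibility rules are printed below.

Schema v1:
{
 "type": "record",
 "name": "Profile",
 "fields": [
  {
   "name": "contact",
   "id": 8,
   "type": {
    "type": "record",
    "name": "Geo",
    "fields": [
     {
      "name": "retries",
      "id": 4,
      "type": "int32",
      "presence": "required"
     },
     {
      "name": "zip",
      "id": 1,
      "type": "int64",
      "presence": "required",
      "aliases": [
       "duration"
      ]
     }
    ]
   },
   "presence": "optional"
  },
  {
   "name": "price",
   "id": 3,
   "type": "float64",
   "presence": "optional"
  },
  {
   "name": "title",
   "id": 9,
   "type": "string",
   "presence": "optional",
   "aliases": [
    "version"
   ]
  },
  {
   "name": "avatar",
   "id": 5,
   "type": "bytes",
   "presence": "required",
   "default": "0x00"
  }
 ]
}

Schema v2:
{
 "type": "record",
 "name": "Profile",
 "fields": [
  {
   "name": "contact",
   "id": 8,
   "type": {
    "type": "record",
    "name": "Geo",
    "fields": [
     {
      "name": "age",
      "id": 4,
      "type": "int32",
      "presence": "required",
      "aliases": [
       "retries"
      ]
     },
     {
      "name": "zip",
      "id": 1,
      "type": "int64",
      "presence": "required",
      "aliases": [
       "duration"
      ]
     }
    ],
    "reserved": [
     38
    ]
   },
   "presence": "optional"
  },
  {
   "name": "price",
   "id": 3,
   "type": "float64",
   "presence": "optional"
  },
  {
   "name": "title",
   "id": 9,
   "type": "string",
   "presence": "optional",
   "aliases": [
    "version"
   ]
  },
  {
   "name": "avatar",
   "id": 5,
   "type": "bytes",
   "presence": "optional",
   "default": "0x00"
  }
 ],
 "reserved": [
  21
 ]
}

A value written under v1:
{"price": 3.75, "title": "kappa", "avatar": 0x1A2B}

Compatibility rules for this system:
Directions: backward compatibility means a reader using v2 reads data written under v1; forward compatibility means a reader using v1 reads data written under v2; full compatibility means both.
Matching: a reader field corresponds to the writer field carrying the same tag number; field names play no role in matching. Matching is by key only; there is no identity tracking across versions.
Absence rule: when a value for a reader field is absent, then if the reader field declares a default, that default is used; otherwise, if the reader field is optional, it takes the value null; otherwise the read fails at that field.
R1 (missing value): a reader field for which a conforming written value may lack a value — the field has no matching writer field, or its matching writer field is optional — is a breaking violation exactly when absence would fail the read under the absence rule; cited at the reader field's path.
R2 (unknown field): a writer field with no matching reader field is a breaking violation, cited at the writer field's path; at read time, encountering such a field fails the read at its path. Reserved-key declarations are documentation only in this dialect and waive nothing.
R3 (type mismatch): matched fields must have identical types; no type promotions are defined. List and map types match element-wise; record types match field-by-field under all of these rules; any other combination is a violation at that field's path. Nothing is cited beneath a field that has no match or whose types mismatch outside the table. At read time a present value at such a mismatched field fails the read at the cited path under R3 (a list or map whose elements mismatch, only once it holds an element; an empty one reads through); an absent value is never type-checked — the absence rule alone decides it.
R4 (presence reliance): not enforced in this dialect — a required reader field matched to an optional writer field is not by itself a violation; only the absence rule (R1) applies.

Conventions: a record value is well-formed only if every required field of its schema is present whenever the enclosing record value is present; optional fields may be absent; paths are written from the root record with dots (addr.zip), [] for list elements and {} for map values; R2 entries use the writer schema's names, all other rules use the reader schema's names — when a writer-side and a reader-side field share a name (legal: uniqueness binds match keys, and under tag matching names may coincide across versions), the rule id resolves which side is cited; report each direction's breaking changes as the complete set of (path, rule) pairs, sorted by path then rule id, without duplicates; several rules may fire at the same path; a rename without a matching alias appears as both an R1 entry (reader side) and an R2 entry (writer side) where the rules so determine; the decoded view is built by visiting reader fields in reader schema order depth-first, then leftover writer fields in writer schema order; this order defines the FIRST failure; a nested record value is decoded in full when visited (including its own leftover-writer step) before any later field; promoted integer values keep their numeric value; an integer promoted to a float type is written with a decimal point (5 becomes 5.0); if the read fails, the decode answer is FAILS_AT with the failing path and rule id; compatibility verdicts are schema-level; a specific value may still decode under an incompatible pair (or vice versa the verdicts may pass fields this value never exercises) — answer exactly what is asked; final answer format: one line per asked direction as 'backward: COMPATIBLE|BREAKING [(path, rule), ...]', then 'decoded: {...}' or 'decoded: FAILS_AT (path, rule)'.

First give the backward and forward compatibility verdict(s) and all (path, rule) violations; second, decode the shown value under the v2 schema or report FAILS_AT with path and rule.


each type pair in Profile: writer, then reader
backward on Profile — v2 reading data written by v1:
  contact <- contact (Geo -> Geo, writer optional)
  price <- price (float64 -> float64, writer optional)
  title <- title (string -> string, writer optional)
  avatar <- avatar (bytes -> bytes, writer required)
  contact.age <- contact.retries (int32 -> int32, writer required)
  contact.zip <- contact.zip (int64 -> int64, writer required)
  nothing fires on Profile: backward is COMPATIBLE
forward on Profile — v1 reading data written by v2:
  contact <- contact (Geo -> Geo, writer optional)
  price <- price (float64 -> float64, writer optional)
  title <- title (string -> string, writer optional)
  avatar <- avatar (bytes -> bytes, writer optional)
  contact.retries <- contact.age (int32 -> int32, writer required)
  contact.zip <- contact.zip (int64 -> int64, writer required)
  nothing fires on Profile: forward is COMPATIBLE
decoding the Profile value with the v2 reader:
  contact := null (absent, optional -> null)
  price := 3.75
  title := "kappa"
  avatar := 0x1A2B
  => decoded: {"contact": null, "price": 3.75, "title": "kappa", "avatar": 0x1A2B}

backward: COMPATIBLE []; forward: COMPATIBLE []; decoded: {"contact": null, "price": 3.75, "title": "kappa", "avatar": 0x1A2B}


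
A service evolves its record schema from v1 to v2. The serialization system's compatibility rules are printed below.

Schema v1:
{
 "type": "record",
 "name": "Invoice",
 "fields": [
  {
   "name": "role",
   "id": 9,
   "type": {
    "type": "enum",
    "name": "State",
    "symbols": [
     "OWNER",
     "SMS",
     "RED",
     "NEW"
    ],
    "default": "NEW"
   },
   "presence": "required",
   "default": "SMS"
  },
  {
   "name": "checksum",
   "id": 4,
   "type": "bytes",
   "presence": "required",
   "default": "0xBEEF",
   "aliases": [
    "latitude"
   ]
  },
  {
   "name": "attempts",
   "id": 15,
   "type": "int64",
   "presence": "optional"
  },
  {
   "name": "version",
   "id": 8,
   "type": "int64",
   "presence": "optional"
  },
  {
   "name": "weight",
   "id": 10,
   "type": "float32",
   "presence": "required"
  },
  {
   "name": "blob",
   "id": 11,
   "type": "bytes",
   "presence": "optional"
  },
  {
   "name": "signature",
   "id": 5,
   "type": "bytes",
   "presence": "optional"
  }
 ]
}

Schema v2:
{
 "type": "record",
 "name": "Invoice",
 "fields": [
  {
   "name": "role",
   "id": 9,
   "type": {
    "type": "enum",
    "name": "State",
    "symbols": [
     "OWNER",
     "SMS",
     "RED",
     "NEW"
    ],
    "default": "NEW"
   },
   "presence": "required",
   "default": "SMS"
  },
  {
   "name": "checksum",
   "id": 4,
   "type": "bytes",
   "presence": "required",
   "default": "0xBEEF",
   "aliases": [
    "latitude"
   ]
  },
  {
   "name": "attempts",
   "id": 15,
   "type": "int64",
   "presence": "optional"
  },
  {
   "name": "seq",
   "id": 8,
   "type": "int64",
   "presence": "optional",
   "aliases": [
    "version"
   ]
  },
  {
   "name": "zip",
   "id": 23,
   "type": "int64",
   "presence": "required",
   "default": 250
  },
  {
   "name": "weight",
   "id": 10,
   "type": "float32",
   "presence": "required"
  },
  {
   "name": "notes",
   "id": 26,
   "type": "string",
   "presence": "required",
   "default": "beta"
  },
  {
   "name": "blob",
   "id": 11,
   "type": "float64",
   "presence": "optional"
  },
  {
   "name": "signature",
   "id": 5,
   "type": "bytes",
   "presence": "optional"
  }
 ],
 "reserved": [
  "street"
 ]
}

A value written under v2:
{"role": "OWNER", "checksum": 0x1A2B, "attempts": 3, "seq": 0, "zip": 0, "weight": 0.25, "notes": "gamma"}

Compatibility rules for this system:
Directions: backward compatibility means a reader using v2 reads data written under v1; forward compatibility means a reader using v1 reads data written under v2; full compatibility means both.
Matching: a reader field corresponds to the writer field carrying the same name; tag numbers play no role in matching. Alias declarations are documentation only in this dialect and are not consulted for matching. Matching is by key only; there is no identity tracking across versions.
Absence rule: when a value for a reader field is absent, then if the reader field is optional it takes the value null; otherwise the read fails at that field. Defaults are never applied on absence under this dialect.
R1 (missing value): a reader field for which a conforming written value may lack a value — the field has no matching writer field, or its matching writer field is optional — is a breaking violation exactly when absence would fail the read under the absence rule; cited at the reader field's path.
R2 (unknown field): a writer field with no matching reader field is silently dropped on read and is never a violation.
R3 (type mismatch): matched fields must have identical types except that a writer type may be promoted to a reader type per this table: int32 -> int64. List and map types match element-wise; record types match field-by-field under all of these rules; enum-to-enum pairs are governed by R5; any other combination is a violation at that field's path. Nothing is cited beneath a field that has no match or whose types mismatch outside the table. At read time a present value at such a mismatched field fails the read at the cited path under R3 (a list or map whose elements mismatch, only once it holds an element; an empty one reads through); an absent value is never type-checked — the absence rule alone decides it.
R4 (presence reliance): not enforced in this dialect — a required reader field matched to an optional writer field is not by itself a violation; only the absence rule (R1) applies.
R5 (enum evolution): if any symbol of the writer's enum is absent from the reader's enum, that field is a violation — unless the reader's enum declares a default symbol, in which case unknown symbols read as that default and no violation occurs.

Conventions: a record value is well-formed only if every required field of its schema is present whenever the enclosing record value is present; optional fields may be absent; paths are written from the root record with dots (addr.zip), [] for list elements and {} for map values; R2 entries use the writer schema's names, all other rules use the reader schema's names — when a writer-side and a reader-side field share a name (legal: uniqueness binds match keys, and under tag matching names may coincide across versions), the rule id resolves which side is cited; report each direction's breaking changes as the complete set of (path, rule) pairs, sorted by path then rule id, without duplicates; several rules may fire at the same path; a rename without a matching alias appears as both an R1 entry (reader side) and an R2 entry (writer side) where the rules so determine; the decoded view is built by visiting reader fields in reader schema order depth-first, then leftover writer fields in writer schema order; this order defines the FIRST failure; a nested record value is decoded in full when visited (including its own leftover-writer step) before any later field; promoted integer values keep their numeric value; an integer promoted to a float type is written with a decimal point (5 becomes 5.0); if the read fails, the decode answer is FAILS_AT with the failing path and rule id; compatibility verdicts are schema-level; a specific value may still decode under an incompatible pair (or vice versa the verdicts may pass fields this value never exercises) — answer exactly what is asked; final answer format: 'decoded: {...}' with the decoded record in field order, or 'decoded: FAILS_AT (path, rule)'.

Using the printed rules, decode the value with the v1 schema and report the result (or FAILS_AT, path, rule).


decoded: {"role": "OWNER", "checksum": 0x1A2B, "attempts": 3, "version": null, "weight": 0.25, "blob": null, "signature": null}

the writer's type comes first in each Invoice pair
decode walk for Invoice under reader schema v1:
  role := "OWNER"
  checksum := 0x1A2B
  attempts := 3
  version := null (missing; optional => null)
  weight := 0.25
  blob := null (missing; optional => null)
  signature := null (missing; optional => null)
  writer seq: no reader field; dropped
  writer zip: no reader field; dropped
  writer notes: no reader field; dropped
  => decoded: {"role": "OWNER", "checksum": 0x1A2B, "attempts": 3, "version": null, "weight": 0.25, "blob": null, "signature": null}
ruling out the remaining Invoice differences:
  added field notes to record Invoice: required string, tag 26, default "beta" (in v2 it sits immediately before blob) -> shifts the Invoice verdicts, not this decode
  added field zip to record Invoice: required int64, tag 23, default 250 (in v2 it sits immediately before weight) -> shifts the Invoice verdicts, not this decode
  field blob in record Invoice: type bytes changed to float64 -> shifts the Invoice verdicts, not this decode


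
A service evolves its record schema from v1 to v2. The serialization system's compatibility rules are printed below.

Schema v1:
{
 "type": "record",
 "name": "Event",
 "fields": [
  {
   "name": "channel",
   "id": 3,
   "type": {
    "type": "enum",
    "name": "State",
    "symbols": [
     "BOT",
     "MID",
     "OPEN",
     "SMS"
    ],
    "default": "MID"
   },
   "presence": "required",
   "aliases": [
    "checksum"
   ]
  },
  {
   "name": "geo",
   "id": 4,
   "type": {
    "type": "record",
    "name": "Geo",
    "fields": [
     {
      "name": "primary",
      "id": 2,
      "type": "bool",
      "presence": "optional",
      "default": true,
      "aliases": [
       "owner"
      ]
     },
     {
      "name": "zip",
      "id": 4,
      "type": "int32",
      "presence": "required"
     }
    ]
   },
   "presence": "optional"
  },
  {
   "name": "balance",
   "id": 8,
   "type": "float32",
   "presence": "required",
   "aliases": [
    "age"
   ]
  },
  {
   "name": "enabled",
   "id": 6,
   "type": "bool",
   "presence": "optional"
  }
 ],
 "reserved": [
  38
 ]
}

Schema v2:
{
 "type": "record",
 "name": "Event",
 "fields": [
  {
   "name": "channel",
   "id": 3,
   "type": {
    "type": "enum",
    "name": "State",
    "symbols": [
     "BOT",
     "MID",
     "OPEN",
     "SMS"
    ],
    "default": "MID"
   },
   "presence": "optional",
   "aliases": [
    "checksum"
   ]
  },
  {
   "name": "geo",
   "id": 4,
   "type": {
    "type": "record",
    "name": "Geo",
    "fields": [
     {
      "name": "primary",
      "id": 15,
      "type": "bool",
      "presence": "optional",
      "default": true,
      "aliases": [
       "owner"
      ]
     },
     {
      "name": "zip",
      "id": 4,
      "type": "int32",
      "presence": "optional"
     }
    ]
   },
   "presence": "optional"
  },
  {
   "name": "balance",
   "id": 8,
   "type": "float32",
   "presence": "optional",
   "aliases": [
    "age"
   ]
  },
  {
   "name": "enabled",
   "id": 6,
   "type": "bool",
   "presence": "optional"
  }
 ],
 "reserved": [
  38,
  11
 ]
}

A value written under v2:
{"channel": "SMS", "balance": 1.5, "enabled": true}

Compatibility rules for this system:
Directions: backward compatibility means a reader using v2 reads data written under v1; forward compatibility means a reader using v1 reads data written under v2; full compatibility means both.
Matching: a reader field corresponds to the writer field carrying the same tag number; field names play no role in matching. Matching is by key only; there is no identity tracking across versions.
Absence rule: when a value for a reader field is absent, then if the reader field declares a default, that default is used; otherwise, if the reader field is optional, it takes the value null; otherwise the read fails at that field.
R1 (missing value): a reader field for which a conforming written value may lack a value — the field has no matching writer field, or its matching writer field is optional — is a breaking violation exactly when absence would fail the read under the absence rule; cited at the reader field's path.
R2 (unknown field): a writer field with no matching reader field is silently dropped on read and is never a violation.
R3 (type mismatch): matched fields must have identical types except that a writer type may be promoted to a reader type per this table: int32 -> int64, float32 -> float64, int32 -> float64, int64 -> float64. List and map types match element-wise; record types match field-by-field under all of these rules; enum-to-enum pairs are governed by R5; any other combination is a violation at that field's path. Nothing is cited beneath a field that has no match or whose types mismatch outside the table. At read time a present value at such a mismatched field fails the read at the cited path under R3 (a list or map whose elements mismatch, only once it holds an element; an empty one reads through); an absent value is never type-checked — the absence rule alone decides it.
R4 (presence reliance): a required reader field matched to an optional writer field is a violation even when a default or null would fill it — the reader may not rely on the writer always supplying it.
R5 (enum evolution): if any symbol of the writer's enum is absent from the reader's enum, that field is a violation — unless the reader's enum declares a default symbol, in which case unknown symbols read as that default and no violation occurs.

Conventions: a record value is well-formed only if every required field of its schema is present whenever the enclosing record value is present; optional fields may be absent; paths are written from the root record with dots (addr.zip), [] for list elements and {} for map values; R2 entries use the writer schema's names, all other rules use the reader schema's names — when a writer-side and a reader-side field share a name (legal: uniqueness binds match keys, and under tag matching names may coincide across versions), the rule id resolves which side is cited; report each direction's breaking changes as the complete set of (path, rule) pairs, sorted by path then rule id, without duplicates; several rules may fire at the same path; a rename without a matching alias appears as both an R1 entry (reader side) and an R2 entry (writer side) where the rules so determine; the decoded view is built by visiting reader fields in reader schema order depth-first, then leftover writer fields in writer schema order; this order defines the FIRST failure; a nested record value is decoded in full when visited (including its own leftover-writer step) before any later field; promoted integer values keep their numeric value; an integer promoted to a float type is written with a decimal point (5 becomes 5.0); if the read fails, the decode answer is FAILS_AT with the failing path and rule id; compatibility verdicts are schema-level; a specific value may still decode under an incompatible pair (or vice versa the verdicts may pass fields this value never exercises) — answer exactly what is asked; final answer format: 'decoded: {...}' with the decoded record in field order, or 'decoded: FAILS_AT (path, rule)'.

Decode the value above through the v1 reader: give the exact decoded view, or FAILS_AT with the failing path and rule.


decoded: {"channel": "SMS", "geo": null, "balance": 1.5, "enabled": true}

arrows below run writer -> reader for Event
migrating the Event value to v1:
  channel := "SMS"
  geo := null (absent, optional -> null)
  balance := 1.5
  enabled := true
  => decoded: {"channel": "SMS", "geo": null, "balance": 1.5, "enabled": true}
the other Event changes do not affect what is asked:
  field zip in record Geo: required changed to optional -> affects the rule determinations only; this particular Event value decodes identically
  field channel in record Event: required changed to optional -> affects the rule determinations only; this particular Event value decodes identically
  field primary in record Geo: tag 2 changed to 15 -> fires no rule on Event under this dialect and leaves the result unchanged
  field balance in record Event: required changed to optional -> affects the rule determinations only; this particular Event value decodes identically


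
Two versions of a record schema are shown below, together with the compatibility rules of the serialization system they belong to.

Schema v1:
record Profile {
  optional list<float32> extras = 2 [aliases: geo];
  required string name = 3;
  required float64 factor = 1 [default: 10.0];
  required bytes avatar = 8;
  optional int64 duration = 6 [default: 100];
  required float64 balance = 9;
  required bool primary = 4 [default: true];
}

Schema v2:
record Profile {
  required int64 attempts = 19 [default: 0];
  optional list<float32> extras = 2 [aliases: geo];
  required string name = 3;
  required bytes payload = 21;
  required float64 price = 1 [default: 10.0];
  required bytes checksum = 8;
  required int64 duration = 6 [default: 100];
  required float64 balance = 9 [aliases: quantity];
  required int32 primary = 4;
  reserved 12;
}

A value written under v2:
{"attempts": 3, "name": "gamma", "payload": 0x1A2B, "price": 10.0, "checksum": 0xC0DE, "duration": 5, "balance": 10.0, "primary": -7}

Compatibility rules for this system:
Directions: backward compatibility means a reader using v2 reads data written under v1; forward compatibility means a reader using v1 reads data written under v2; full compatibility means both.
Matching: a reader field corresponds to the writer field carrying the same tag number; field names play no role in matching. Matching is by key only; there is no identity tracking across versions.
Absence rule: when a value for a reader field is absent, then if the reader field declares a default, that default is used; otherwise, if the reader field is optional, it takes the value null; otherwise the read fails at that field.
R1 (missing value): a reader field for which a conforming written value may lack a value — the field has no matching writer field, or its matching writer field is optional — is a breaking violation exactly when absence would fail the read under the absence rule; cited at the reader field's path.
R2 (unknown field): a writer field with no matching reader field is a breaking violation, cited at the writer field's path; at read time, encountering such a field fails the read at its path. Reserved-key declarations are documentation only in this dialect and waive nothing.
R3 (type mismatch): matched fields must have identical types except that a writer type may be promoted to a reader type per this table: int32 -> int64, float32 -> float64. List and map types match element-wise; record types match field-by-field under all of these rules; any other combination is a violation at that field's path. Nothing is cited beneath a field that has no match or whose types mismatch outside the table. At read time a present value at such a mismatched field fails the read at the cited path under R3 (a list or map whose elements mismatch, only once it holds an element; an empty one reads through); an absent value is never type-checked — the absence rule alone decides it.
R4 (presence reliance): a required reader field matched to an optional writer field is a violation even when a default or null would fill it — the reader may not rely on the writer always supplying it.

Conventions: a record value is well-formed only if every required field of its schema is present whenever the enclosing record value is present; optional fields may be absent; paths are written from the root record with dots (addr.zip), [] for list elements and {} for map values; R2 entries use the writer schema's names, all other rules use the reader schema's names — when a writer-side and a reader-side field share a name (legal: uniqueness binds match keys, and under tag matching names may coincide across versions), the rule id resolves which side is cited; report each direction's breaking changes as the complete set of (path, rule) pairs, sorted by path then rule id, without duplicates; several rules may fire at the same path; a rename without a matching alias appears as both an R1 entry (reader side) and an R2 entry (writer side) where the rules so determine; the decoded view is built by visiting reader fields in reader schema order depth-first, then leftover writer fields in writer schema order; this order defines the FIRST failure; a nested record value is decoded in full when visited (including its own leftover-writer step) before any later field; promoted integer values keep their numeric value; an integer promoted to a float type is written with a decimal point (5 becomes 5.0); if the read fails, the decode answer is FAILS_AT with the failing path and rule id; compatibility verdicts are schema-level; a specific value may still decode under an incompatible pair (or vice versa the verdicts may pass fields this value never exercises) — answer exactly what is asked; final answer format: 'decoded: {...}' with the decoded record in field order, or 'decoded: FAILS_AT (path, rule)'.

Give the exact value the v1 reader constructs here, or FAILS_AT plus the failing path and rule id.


decoded: FAILS_AT (primary, R3)

each type pair in Profile: writer, then reader
decode (reader v1):
  extras := null (absent, optional -> null)
  name := "gamma"
  factor := 10.0 (from writer price)
  avatar := 0xC0DE (from writer checksum)
  duration := 5
  balance := 10.0
  read fails at primary under R3
  => FAILS_AT (primary, R3)
ruling out the remaining Profile differences:
  added field attempts to record Profile: required int64, tag 19, default 0 (in v2 it sits immediately before extras) -> schema-level compatibility only; this Profile value's decode is unchanged
  field duration in record Profile: optional changed to required -> schema-level compatibility only; this Profile value's decode is unchanged
  renamed field factor to price in record Profile -> inert under this dialect — no rule fires on Profile and the result does not move
  added field payload to record Profile: required bytes, tag 21 (in v2 it sits immediately before price) -> schema-level compatibility only; this Profile value's decode is unchanged
  renamed field avatar to checksum in record Profile -> inert under this dialect — no rule fires on Profile and the result does not move
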